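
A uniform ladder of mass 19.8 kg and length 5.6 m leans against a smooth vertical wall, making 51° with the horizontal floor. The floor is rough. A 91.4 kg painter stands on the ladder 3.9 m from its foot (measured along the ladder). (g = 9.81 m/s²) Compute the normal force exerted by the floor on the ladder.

N_floor ≈ 1090 N

ΣF_y = 0: N_floor = 19.8×9.81 + 91.4×9.81 = 1090.9 N.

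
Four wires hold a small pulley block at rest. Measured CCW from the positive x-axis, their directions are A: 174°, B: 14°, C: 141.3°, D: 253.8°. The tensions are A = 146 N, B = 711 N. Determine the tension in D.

Resolve: ΣF_x = 146 cos 174° + 711 cos 14° + T_C cos 141.3° + T_D cos 253.8° = 0.
        ΣF_y = 146 sin 174° + 711 sin 14° + T_C sin 141.3° + T_D sin 253.8° = 0.
The known terms sum to (544.7, 187.3) N, so -0.7804 T_C − 0.2790 T_D = -544.7 and 0.6252 T_C − 0.9603 T_D = -187.3.
Solving simultaneously: T_C = 509.6 N, T_D = 526.8 N.

T_D ≈ 527 N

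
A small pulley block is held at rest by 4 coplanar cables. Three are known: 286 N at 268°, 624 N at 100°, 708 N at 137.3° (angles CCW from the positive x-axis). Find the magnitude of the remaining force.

Sum the known components: ΣF_x = -638.7 N, ΣF_y = 808.8 N.
For equilibrium the remaining force must supply (−ΣF_x, −ΣF_y) = (638.7, -808.8) N.
Magnitude = √((638.7)² + (-808.8)²) = 1031 N; direction = atan2(-808.8, 638.7) = 308.3°.

F ≈ 1030 N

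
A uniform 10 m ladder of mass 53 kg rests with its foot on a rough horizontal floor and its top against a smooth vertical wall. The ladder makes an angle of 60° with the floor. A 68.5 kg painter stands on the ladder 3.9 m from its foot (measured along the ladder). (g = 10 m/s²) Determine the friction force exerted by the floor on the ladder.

Torques about the foot: N_wall · 10 sin 60° = 53×10×5 cos 60° + 68.5×10×3.9 cos 60° → N_wall = 307.24 N.
ΣF_x = 0: f_floor = N_wall = 307.24 N.

f ≈ 307 N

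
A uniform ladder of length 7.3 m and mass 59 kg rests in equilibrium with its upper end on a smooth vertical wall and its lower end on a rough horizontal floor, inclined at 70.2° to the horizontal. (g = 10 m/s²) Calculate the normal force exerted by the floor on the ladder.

N_floor ≈ 590 N

ΣF_y = 0: N_floor = 59×10 = 590 N.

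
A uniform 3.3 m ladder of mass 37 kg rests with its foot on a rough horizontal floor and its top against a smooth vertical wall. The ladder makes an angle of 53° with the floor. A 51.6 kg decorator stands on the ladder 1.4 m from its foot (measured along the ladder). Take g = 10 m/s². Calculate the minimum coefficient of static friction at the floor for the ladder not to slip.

μ_min ≈ 0.344

ΣF_y = 0: N_floor = 37×10 + 51.6×10 = 886 N.
Torques about the foot: N_wall · 3.3 sin 53° = 37×10×1.65 cos 53° + 51.6×10×1.4 cos 53° → N_wall = 304.37 N.
ΣF_x = 0: f_floor = N_wall = 304.37 N.
μ_min = f_floor / N_floor = 304.37 / 886 = 0.3435.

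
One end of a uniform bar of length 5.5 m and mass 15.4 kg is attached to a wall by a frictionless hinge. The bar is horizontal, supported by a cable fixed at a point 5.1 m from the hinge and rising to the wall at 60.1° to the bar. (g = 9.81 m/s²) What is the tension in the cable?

T ≈ 94 N

Take torques about the hinge: T sin 60.1° · 5.1 = 15.4×9.81×2.75 = 415.45 N·m.
So T = 415.45 / (0.8669 × 5.1) = 93.969 N.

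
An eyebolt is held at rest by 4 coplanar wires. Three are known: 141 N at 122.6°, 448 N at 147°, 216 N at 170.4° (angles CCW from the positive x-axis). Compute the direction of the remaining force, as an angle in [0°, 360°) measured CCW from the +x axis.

θ ≈ 329°

Sum the known components: ΣF_x = -664.7 N, ΣF_y = 398.8 N.
For equilibrium the remaining force must supply (−ΣF_x, −ΣF_y) = (664.7, -398.8) N.
Magnitude = √((664.7)² + (-398.8)²) = 775.1 N; direction = atan2(-398.8, 664.7) = 329.0°.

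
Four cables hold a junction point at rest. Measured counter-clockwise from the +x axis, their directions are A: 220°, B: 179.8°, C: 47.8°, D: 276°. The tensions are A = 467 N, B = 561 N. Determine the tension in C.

Resolve: ΣF_x = 467 cos 220° + 561 cos 179.8° + T_C cos 47.8° + T_D cos 276° = 0.
        ΣF_y = 467 sin 220° + 561 sin 179.8° + T_C sin 47.8° + T_D sin 276° = 0.
The known terms sum to (-918.7, -298.2) N, so 0.6717 T_C + 0.1045 T_D = 918.7 and 0.7408 T_C − 0.9945 T_D = 298.2.
Solving simultaneously: T_C = 1267 N, T_D = 644.3 N.

T_C ≈ 1270 N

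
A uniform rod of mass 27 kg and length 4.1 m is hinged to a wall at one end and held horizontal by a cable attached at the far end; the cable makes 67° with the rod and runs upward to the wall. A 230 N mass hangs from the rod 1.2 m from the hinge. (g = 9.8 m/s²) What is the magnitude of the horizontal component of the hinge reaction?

Take torques about the hinge: T sin 67° · 4.1 = 27×9.8×2.05 + 230×1.2 = 818.43 N·m.
So T = 818.43 / (0.9205 × 4.1) = 216.86 N.
ΣF_x = 0: H_x = T cos 67° = 84.732 N.

H_x ≈ 84.7 N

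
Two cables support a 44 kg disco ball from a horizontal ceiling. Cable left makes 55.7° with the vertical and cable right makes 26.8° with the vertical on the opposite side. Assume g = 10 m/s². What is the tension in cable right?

Angles from the horizontal: cable left is 90° − 55.7° = 34.3°, cable right is 90° − 26.8° = 63.2°.
Weight W = 44 × 10 = 440 N acts straight down.
Horizontal: T_left cos 34.3° = T_right cos 63.2°  →  T_left = 0.5458 T_right.
Vertical: T_left sin 34.3° + T_right sin 63.2° = 440.
Substituting the horizontal relation into the vertical equation gives 1.2 T_right = 440, so T_right = 366.6 N.

T_right ≈ 367 N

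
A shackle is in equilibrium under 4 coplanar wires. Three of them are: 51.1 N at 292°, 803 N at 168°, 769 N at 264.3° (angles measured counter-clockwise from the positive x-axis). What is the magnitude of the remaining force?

Sum the known components: ΣF_x = -842.7 N, ΣF_y = -645.6 N.
For equilibrium the remaining force must supply (−ΣF_x, −ΣF_y) = (842.7, 645.6) N.
Magnitude = √((842.7)² + (645.6)²) = 1062 N; direction = atan2(645.6, 842.7) = 37.5°.

F ≈ 1060 N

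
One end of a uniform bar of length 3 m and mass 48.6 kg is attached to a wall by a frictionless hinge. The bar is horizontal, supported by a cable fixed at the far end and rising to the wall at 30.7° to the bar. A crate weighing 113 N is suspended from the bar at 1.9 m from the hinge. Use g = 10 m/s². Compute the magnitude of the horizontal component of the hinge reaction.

Take torques about the hinge: T sin 30.7° · 3 = 48.6×10×1.5 + 113×1.9 = 943.7 N·m.
So T = 943.7 / (0.5105 × 3) = 616.14 N.
ΣF_x = 0: H_x = T cos 30.7° = 529.79 N.

H_x ≈ 530 N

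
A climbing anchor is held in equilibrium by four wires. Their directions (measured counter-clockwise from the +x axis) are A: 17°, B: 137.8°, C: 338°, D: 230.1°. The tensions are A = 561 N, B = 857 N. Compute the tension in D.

Resolve: ΣF_x = 561 cos 17° + 857 cos 137.8° + T_C cos 338° + T_D cos 230.1° = 0.
        ΣF_y = 561 sin 17° + 857 sin 137.8° + T_C sin 338° + T_D sin 230.1° = 0.
The known terms sum to (-98.38, 739.7) N, so 0.9272 T_C − 0.6414 T_D = 98.38 and -0.3746 T_C − 0.7672 T_D = -739.7.
Solving simultaneously: T_C = 577.9 N, T_D = 682 N.

T_D ≈ 682 N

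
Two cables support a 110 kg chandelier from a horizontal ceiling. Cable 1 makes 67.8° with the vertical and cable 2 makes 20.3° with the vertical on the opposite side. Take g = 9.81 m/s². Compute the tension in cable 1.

Angles from the horizontal: cable 1 is 90° − 67.8° = 22.2°, cable 2 is 90° − 20.3° = 69.7°.
Weight W = 110 × 9.81 = 1079 N acts straight down.
Horizontal: T_1 cos 22.2° = T_2 cos 69.7°  →  T_2 = 2.669 T_1.
Vertical: T_1 sin 22.2° + T_2 sin 69.7° = 1079.
Substituting the horizontal relation into the vertical equation gives 2.881 T_1 = 1079, so T_1 = 374.6 N.

T_1 ≈ 375 N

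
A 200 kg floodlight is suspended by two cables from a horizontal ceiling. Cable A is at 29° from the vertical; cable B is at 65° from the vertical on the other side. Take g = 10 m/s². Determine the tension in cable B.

T_B ≈ 972 N

Angles from the horizontal: cable A is 90° − 29° = 61°, cable B is 90° − 65° = 25°.
Weight W = 200 × 10 = 2000 N acts straight down.
Horizontal: T_A cos 61° = T_B cos 25°  →  T_A = 1.869 T_B.
Vertical: T_A sin 61° + T_B sin 25° = 2000.
Substituting the horizontal relation into the vertical equation gives 2.058 T_B = 2000, so T_B = 972 N.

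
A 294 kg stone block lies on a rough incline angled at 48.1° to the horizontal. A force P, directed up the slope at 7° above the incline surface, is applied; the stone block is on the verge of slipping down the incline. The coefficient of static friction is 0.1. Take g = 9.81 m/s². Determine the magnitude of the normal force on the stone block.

N ≈ 1680 N

On the verge of sliding down the incline, friction equals μN and acts up the slope.
Perpendicular: N + P sin 7° = W cos 48.1° = 1926 N.
Along incline: P cos 7° + μN = W sin 48.1° with W sin 48.1° = 2147 N.
Solving the pair for P and N: P = 1993 N, N = 1683 N (and f = μN = 168.3 N).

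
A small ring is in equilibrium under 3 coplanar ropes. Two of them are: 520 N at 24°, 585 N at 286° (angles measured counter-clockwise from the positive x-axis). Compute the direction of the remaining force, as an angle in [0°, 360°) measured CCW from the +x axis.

Sum the known components: ΣF_x = 636.3 N, ΣF_y = -350.8 N.
For equilibrium the remaining force must supply (−ΣF_x, −ΣF_y) = (-636.3, 350.8) N.
Magnitude = √((-636.3)² + (350.8)²) = 726.6 N; direction = atan2(350.8, -636.3) = 151.1°.

θ ≈ 151°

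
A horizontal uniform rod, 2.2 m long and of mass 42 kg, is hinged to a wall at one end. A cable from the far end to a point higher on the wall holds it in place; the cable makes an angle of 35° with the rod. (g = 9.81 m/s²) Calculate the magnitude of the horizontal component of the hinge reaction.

H_x ≈ 294 N

Take torques about the hinge: T sin 35° · 2.2 = 42×9.81×1.1 = 453.22 N·m.
So T = 453.22 / (0.5736 × 2.2) = 359.17 N.
ΣF_x = 0: H_x = T cos 35° = 294.21 N.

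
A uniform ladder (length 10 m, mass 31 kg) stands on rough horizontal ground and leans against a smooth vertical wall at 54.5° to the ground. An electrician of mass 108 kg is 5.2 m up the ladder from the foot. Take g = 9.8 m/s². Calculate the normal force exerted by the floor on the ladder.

ΣF_y = 0: N_floor = 31×9.8 + 108×9.8 = 1362.2 N.

N_floor ≈ 1360 N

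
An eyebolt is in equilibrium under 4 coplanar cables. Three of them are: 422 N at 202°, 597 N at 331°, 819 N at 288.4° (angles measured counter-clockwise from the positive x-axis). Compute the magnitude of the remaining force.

Sum the known components: ΣF_x = 389.4 N, ΣF_y = -1225 N.
For equilibrium the remaining force must supply (−ΣF_x, −ΣF_y) = (-389.4, 1225) N.
Magnitude = √((-389.4)² + (1225)²) = 1285 N; direction = atan2(1225, -389.4) = 107.6°.

F ≈ 1290 N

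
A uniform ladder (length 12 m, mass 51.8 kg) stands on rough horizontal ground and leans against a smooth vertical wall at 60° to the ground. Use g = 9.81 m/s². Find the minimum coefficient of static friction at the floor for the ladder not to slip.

ΣF_y = 0: N_floor = 51.8×9.81 = 508.16 N.
Torques about the foot: N_wall · 12 sin 60° = 51.8×9.81×6 cos 60° → N_wall = 146.69 N.
ΣF_x = 0: f_floor = N_wall = 146.69 N.
μ_min = f_floor / N_floor = 146.69 / 508.16 = 0.2887.

μ_min ≈ 0.289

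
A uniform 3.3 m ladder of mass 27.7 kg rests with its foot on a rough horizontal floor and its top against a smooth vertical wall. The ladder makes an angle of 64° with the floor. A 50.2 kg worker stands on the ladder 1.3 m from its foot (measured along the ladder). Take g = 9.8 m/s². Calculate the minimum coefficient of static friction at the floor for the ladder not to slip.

μ_min ≈ 0.211

ΣF_y = 0: N_floor = 27.7×9.8 + 50.2×9.8 = 763.42 N.
Torques about the foot: N_wall · 3.3 sin 64° = 27.7×9.8×1.65 cos 64° + 50.2×9.8×1.3 cos 64° → N_wall = 160.72 N.
ΣF_x = 0: f_floor = N_wall = 160.72 N.
μ_min = f_floor / N_floor = 160.72 / 763.42 = 0.2105.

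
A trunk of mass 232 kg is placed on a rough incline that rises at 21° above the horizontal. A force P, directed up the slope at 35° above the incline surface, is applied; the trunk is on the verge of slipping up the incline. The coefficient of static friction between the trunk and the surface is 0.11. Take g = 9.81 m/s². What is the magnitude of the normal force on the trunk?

N ≈ 1440 N

On the verge of sliding up the incline, friction equals μN and acts down the slope.
Perpendicular: N + P sin 35° = W cos 21° = 2125 N.
Along incline: P cos 35° = W sin 21° + μN  with W sin 21° = 815.6 N.
Solving the pair for P and N: P = 1189 N, N = 1443 N (and f = μN = 158.7 N).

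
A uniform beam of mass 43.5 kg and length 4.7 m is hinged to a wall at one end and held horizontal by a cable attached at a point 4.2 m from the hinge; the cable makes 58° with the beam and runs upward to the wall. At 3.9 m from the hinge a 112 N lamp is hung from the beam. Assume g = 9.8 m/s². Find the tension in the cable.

Take torques about the hinge: T sin 58° · 4.2 = 43.5×9.8×2.35 + 112×3.9 = 1438.6 N·m.
So T = 1438.6 / (0.8480 × 4.2) = 403.9 N.

T ≈ 404 N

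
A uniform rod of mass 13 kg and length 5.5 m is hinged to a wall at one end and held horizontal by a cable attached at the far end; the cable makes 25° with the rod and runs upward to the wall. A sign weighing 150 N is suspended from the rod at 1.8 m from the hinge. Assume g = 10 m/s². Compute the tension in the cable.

Take torques about the hinge: T sin 25° · 5.5 = 13×10×2.75 + 150×1.8 = 627.5 N·m.
So T = 627.5 / (0.4226 × 5.5) = 269.96 N.

T ≈ 270 N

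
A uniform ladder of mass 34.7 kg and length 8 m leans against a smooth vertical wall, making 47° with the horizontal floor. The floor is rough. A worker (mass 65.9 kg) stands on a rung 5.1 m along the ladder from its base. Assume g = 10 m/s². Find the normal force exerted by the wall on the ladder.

N_wall ≈ 554 N

Torques about the foot: N_wall · 8 sin 47° = 34.7×10×4 cos 47° + 65.9×10×5.1 cos 47° → N_wall = 553.55 N.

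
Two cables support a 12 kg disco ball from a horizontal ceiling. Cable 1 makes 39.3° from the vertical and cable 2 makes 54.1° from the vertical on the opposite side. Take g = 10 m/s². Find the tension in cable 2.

T_2 ≈ 76.1 N

Angles from the horizontal: cable 1 is 90° − 39.3° = 50.7°, cable 2 is 90° − 54.1° = 35.9°.
Weight W = 12 × 10 = 120 N acts straight down.
Horizontal: T_1 cos 50.7° = T_2 cos 35.9°  →  T_1 = 1.279 T_2.
Vertical: T_1 sin 50.7° + T_2 sin 35.9° = 120.
Substituting the horizontal relation into the vertical equation gives 1.576 T_2 = 120, so T_2 = 76.14 N.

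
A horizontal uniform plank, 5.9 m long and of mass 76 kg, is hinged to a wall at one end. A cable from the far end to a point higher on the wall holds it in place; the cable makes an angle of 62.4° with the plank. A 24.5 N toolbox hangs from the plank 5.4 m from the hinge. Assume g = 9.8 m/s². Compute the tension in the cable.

Take torques about the hinge: T sin 62.4° · 5.9 = 76×9.8×2.95 + 24.5×5.4 = 2329.5 N·m.
So T = 2329.5 / (0.8862 × 5.9) = 445.52 N.

T ≈ 446 N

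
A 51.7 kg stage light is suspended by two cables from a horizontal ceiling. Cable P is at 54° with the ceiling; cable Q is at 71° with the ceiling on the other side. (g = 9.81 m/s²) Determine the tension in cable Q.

Weight W = 51.7 × 9.81 = 507.2 N acts straight down.
Horizontal: T_P cos 54° = T_Q cos 71°  →  T_P = 0.5539 T_Q.
Vertical: T_P sin 54° + T_Q sin 71° = 507.2.
Substituting the horizontal relation into the vertical equation gives 1.394 T_Q = 507.2, so T_Q = 363.9 N.

T_Q ≈ 364 N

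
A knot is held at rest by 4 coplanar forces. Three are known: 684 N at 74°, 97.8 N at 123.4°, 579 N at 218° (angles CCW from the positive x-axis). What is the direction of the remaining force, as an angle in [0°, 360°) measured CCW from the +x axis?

Sum the known components: ΣF_x = -321.6 N, ΣF_y = 382.7 N.
For equilibrium the remaining force must supply (−ΣF_x, −ΣF_y) = (321.6, -382.7) N.
Magnitude = √((321.6)² + (-382.7)²) = 499.8 N; direction = atan2(-382.7, 321.6) = 310.0°.

θ ≈ 310°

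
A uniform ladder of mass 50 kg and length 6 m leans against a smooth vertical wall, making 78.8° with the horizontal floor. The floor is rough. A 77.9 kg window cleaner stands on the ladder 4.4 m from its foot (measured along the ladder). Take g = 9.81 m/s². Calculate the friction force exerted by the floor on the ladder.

f ≈ 160 N

Torques about the foot: N_wall · 6 sin 78.8° = 50×9.81×3 cos 78.8° + 77.9×9.81×4.4 cos 78.8° → N_wall = 159.53 N.
ΣF_x = 0: f_floor = N_wall = 159.53 N.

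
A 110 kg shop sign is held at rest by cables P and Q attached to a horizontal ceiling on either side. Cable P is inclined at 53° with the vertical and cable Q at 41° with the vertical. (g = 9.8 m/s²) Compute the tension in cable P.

Angles from the horizontal: cable P is 90° − 53° = 37°, cable Q is 90° − 41° = 49°.
Weight W = 110 × 9.8 = 1078 N acts straight down.
Horizontal: T_P cos 37° = T_Q cos 49°  →  T_Q = 1.217 T_P.
Vertical: T_P sin 37° + T_Q sin 49° = 1078.
Substituting the horizontal relation into the vertical equation gives 1.521 T_P = 1078, so T_P = 709 N.

T_P ≈ 709 N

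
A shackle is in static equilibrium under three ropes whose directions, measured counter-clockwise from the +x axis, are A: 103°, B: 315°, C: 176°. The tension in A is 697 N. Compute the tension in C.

T_C ≈ 563 N

Resolve: ΣF_x = 697 cos 103° + T_B cos 315° + T_C cos 176° = 0.
        ΣF_y = 697 sin 103° + T_B sin 315° + T_C sin 176° = 0.
The known terms sum to (-156.8, 679.1) N, so 0.7071 T_B − 0.9976 T_C = 156.8 and -0.7071 T_B + 0.0698 T_C = -679.1.
Solving simultaneously: T_B = 1016 N, T_C = 563 N.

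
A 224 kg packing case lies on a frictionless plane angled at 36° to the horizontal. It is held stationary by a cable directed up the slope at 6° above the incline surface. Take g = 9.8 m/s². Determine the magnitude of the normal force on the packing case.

N ≈ 1640 N

Take axes along and perpendicular to the incline. Weight components: W sin 36° = 1290 N down-slope, W cos 36° = 1776 N into the surface.
Along incline: T cos 6° = W sin 36° → T = 1297 N.
Perpendicular: N = W cos 36° − T sin 6° = 1640 N.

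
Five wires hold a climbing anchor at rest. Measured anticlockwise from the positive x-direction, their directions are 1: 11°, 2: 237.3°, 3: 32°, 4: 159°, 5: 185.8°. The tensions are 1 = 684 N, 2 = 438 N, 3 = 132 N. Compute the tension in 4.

T_4 ≈ 494 N

Resolve: ΣF_x = 684 cos 11° + 438 cos 237.3° + 132 cos 32° + T_4 cos 159° + T_5 cos 185.8° = 0.
        ΣF_y = 684 sin 11° + 438 sin 237.3° + 132 sin 32° + T_4 sin 159° + T_5 sin 185.8° = 0.
The known terms sum to (546.8, -168.1) N, so -0.9336 T_4 − 0.9949 T_5 = -546.8 and 0.3584 T_4 − 0.1011 T_5 = 168.1.
Solving simultaneously: T_4 = 493.5 N, T_5 = 86.46 N.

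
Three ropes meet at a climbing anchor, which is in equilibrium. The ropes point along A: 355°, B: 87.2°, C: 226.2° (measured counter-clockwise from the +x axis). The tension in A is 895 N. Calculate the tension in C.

Resolve: ΣF_x = 895 cos 355° + T_B cos 87.2° + T_C cos 226.2° = 0.
        ΣF_y = 895 sin 355° + T_B sin 87.2° + T_C sin 226.2° = 0.
The known terms sum to (891.6, -78) N, so 0.0488 T_B − 0.6921 T_C = -891.6 and 0.9988 T_B − 0.7218 T_C = 78.
Solving simultaneously: T_B = 1063 N, T_C = 1363 N.

T_C ≈ 1360 N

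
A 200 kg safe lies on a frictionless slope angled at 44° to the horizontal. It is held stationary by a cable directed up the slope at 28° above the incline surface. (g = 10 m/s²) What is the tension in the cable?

T ≈ 1570 N

Take axes along and perpendicular to the incline. Weight components: W sin 44° = 1389 N down-slope, W cos 44° = 1439 N into the surface.
Along incline: T cos 28° = W sin 44° → T = 1573 N.
Perpendicular: N = W cos 44° − T sin 28° = 700 N.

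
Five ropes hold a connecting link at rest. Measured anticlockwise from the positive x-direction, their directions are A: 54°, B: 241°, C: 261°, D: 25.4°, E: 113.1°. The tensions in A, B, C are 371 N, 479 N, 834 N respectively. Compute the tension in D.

T_D ≈ 503 N

Resolve: ΣF_x = 371 cos 54° + 479 cos 241° + 834 cos 261° + T_D cos 25.4° + T_E cos 113.1° = 0.
        ΣF_y = 371 sin 54° + 479 sin 241° + 834 sin 261° + T_D sin 25.4° + T_E sin 113.1° = 0.
The known terms sum to (-144.6, -942.5) N, so 0.9033 T_D − 0.3923 T_E = 144.6 and 0.4289 T_D + 0.9198 T_E = 942.5.
Solving simultaneously: T_D = 503.2 N, T_E = 790 N.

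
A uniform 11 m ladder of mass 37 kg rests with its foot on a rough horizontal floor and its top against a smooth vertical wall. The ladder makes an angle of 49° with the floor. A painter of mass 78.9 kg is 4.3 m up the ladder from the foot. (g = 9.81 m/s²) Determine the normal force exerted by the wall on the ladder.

Torques about the foot: N_wall · 11 sin 49° = 37×9.81×5.5 cos 49° + 78.9×9.81×4.3 cos 49° → N_wall = 420.78 N.

N_wall ≈ 421 N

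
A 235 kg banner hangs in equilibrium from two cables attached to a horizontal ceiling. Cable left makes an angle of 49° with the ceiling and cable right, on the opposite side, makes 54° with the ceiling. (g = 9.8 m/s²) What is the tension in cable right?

Weight W = 235 × 9.8 = 2303 N acts straight down.
Horizontal: T_left cos 49° = T_right cos 54°  →  T_left = 0.8959 T_right.
Vertical: T_left sin 49° + T_right sin 54° = 2303.
Substituting the horizontal relation into the vertical equation gives 1.485 T_right = 2303, so T_right = 1551 N.

T_right ≈ 1550 N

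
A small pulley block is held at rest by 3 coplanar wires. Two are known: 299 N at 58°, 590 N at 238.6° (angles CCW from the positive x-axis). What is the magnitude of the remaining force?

F ≈ 291 N

Sum the known components: ΣF_x = -148.9 N, ΣF_y = -250 N.
For equilibrium the remaining force must supply (−ΣF_x, −ΣF_y) = (148.9, 250) N.
Magnitude = √((148.9)² + (250)²) = 291 N; direction = atan2(250, 148.9) = 59.2°.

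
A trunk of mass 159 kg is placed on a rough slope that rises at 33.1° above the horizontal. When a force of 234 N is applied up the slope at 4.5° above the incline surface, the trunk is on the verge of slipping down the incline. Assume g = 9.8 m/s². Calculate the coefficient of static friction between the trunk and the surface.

μ ≈ 0.480

On the verge of sliding down the incline, friction is at its maximum μN and acts up the slope.
Perpendicular to incline: N = W cos 33.1° − P sin 4.5° = 1305 − 18.36 = 1287 N.
Along incline: P cos 4.5° + μN = W sin 33.1° → μ = (W sin 33.1° − P cos 4.5°) / N = 0.4799.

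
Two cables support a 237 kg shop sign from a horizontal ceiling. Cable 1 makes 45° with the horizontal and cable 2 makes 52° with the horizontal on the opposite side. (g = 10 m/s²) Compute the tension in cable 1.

Weight W = 237 × 10 = 2370 N acts straight down.
Horizontal: T_1 cos 45° = T_2 cos 52°  →  T_2 = 1.149 T_1.
Vertical: T_1 sin 45° + T_2 sin 52° = 2370.
Substituting the horizontal relation into the vertical equation gives 1.612 T_1 = 2370, so T_1 = 1470 N.

T_1 ≈ 1470 N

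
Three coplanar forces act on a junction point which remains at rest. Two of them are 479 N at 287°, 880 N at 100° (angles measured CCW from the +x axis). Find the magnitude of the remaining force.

F ≈ 409 N

Sum the known components: ΣF_x = -12.76 N, ΣF_y = 408.6 N.
For equilibrium the remaining force must supply (−ΣF_x, −ΣF_y) = (12.76, -408.6) N.
Magnitude = √((12.76)² + (-408.6)²) = 408.8 N; direction = atan2(-408.6, 12.76) = 271.8°.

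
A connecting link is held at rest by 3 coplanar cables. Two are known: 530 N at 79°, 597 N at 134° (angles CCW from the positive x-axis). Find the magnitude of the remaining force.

Sum the known components: ΣF_x = -313.6 N, ΣF_y = 949.7 N.
For equilibrium the remaining force must supply (−ΣF_x, −ΣF_y) = (313.6, -949.7) N.
Magnitude = √((313.6)² + (-949.7)²) = 1000 N; direction = atan2(-949.7, 313.6) = 288.3°.

F ≈ 1000 N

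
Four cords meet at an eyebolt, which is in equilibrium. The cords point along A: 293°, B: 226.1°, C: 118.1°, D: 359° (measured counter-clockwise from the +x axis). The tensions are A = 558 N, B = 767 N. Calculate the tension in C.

T_C ≈ 1230 N

Resolve: ΣF_x = 558 cos 293° + 767 cos 226.1° + T_C cos 118.1° + T_D cos 359° = 0.
        ΣF_y = 558 sin 293° + 767 sin 226.1° + T_C sin 118.1° + T_D sin 359° = 0.
The known terms sum to (-313.8, -1066) N, so -0.4710 T_C + 0.9998 T_D = 313.8 and 0.8821 T_C − 0.0175 T_D = 1066.
Solving simultaneously: T_C = 1226 N, T_D = 891.6 N.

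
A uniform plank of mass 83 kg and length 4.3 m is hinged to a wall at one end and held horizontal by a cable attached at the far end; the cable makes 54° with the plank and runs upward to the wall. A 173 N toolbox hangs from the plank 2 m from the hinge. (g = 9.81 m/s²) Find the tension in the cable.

T ≈ 603 N

Take torques about the hinge: T sin 54° · 4.3 = 83×9.81×2.15 + 173×2 = 2096.6 N·m.
So T = 2096.6 / (0.8090 × 4.3) = 602.68 N.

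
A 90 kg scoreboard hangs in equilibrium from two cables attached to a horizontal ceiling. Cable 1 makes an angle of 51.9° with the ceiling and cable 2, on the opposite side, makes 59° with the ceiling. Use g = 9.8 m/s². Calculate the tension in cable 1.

T_1 ≈ 486 N

Weight W = 90 × 9.8 = 882 N acts straight down.
Horizontal: T_1 cos 51.9° = T_2 cos 59°  →  T_2 = 1.198 T_1.
Vertical: T_1 sin 51.9° + T_2 sin 59° = 882.
Substituting the horizontal relation into the vertical equation gives 1.814 T_1 = 882, so T_1 = 486.3 N.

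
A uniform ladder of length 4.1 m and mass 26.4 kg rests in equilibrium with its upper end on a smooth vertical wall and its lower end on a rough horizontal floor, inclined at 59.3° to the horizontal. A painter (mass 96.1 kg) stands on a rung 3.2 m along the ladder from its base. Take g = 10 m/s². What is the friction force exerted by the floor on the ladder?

f ≈ 524 N

Torques about the foot: N_wall · 4.1 sin 59.3° = 26.4×10×2.05 cos 59.3° + 96.1×10×3.2 cos 59.3° → N_wall = 523.72 N.
ΣF_x = 0: f_floor = N_wall = 523.72 N.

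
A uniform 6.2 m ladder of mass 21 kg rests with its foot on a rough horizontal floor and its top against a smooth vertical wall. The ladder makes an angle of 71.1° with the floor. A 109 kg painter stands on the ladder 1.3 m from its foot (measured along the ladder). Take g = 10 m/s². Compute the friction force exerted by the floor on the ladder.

Torques about the foot: N_wall · 6.2 sin 71.1° = 21×10×3.1 cos 71.1° + 109×10×1.3 cos 71.1° → N_wall = 114.2 N.
ΣF_x = 0: f_floor = N_wall = 114.2 N.

f ≈ 114 N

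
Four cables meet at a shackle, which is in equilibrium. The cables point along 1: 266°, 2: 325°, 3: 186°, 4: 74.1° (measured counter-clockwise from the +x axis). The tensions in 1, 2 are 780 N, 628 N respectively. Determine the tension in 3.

Resolve: ΣF_x = 780 cos 266° + 628 cos 325° + T_3 cos 186° + T_4 cos 74.1° = 0.
        ΣF_y = 780 sin 266° + 628 sin 325° + T_3 sin 186° + T_4 sin 74.1° = 0.
The known terms sum to (460, -1138) N, so -0.9945 T_3 + 0.2740 T_4 = -460 and -0.1045 T_3 + 0.9617 T_4 = 1138.
Solving simultaneously: T_3 = 812.9 N, T_4 = 1272 N.

T_3 ≈ 813 N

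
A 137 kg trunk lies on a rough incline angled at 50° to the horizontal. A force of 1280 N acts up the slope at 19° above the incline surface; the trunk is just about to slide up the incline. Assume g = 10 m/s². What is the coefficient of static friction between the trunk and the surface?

μ ≈ 0.347

On the verge of sliding up the incline, friction is at its maximum μN and acts down the slope.
Perpendicular to incline: N = W cos 50° − P sin 19° = 880.6 − 416.7 = 463.9 N.
Along incline: P cos 19° − μN = W sin 50° → μ = −(W sin 50° − P cos 19°) / N = 0.3466.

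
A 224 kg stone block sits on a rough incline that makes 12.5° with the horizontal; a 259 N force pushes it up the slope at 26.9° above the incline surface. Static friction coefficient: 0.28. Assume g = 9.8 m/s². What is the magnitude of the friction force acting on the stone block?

f ≈ 244 N

Axes along / perpendicular to the incline. W sin 12.5° = 475.1 N down-slope; W cos 12.5° = 2143 N into the surface.
Perpendicular: N = W cos 12.5° − P sin 26.9° = 2143 − 117.2 = 2026 N.
Along incline: P cos 26.9° + f = W sin 12.5° (friction acts up-slope) → f = 475.1 − 231 = 244.2 N.
|f| = 244.2 N ≤ μN = 567.3 N, so the stone block is indeed static.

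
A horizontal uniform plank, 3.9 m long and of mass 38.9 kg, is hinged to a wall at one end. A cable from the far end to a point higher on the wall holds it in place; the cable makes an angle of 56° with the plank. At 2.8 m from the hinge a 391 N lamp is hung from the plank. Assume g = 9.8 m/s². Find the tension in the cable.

Take torques about the hinge: T sin 56° · 3.9 = 38.9×9.8×1.95 + 391×2.8 = 1838.2 N·m.
So T = 1838.2 / (0.8290 × 3.9) = 568.52 N.

T ≈ 569 N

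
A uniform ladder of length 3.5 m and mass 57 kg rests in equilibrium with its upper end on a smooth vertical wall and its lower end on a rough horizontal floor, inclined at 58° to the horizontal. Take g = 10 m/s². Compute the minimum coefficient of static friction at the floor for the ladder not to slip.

μ_min ≈ 0.312

ΣF_y = 0: N_floor = 57×10 = 570 N.
Torques about the foot: N_wall · 3.5 sin 58° = 57×10×1.75 cos 58° → N_wall = 178.09 N.
ΣF_x = 0: f_floor = N_wall = 178.09 N.
μ_min = f_floor / N_floor = 178.09 / 570 = 0.3124.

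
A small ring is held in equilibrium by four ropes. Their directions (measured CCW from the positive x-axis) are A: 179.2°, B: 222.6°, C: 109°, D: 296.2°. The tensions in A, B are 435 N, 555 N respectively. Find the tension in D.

Resolve: ΣF_x = 435 cos 179.2° + 555 cos 222.6° + T_C cos 109° + T_D cos 296.2° = 0.
        ΣF_y = 435 sin 179.2° + 555 sin 222.6° + T_C sin 109° + T_D sin 296.2° = 0.
The known terms sum to (-843.5, -369.6) N, so -0.3256 T_C + 0.4415 T_D = 843.5 and 0.9455 T_C − 0.8973 T_D = 369.6.
Solving simultaneously: T_C = 7340 N, T_D = 7323 N.

T_D ≈ 7320 N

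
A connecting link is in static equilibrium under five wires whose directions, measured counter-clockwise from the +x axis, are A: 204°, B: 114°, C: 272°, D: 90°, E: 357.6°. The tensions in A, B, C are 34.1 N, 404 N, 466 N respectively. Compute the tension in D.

T_D ≈ 118 N

Resolve: ΣF_x = 34.1 cos 204° + 404 cos 114° + 466 cos 272° + T_D cos 90° + T_E cos 357.6° = 0.
        ΣF_y = 34.1 sin 204° + 404 sin 114° + 466 sin 272° + T_D sin 90° + T_E sin 357.6° = 0.
The known terms sum to (-179.2, -110.5) N, so 0.0000 T_D + 0.9991 T_E = 179.2 and 1.0000 T_D − 0.0419 T_E = 110.5.
Solving simultaneously: T_D = 118 N, T_E = 179.4 N.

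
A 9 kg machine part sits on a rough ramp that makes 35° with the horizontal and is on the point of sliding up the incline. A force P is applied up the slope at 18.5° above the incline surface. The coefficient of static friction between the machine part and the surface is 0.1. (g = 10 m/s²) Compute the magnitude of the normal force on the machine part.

On the verge of sliding up the incline, friction equals μN and acts down the slope.
Perpendicular: N + P sin 18.5° = W cos 35° = 73.72 N.
Along incline: P cos 18.5° = W sin 35° + μN  with W sin 35° = 51.62 N.
Solving the pair for P and N: P = 60.19 N, N = 54.62 N (and f = μN = 5.462 N).

N ≈ 54.6 N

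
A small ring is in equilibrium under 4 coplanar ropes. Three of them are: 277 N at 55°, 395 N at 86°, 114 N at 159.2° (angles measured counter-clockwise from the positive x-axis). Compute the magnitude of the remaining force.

Sum the known components: ΣF_x = 79.86 N, ΣF_y = 661.4 N.
For equilibrium the remaining force must supply (−ΣF_x, −ΣF_y) = (-79.86, -661.4) N.
Magnitude = √((-79.86)² + (-661.4)²) = 666.2 N; direction = atan2(-661.4, -79.86) = 263.1°.

F ≈ 666 N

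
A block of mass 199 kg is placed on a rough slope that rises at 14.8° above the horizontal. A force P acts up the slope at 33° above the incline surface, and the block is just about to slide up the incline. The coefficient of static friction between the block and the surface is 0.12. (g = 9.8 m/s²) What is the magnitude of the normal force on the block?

N ≈ 1450 N

On the verge of sliding up the incline, friction equals μN and acts down the slope.
Perpendicular: N + P sin 33° = W cos 14.8° = 1885 N.
Along incline: P cos 33° = W sin 14.8° + μN  with W sin 14.8° = 498.2 N.
Solving the pair for P and N: P = 801.3 N, N = 1449 N (and f = μN = 173.9 N).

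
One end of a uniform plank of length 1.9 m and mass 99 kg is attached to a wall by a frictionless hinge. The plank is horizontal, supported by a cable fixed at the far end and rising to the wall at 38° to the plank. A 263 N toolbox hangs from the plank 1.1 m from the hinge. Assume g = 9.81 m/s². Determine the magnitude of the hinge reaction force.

|H| ≈ 1010 N

Take torques about the hinge: T sin 38° · 1.9 = 99×9.81×0.95 + 263×1.1 = 1211.9 N·m.
So T = 1211.9 / (0.6157 × 1.9) = 1036.1 N.
ΣF_x = 0: H_x = T cos 38° = 816.42 N.
ΣF_y = 0: H_y = (99×9.81 + 263) − T sin 38° = 1234.2 − 637.86 = 596.33 N.
|H| = √(H_x² + H_y²) = √((816.42)² + (596.33)²) = 1011 N.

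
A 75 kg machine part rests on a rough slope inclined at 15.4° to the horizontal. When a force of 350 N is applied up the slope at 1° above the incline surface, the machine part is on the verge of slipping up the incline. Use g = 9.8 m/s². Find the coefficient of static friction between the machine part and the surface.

μ ≈ 0.220

On the verge of sliding up the incline, friction is at its maximum μN and acts down the slope.
Perpendicular to incline: N = W cos 15.4° − P sin 1° = 708.6 − 6.108 = 702.5 N.
Along incline: P cos 1° − μN = W sin 15.4° → μ = −(W sin 15.4° − P cos 1°) / N = 0.2203.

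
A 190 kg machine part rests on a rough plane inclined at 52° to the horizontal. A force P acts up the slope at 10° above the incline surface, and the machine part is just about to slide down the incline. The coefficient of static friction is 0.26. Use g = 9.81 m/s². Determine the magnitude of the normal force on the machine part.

On the verge of sliding down the incline, friction equals μN and acts up the slope.
Perpendicular: N + P sin 10° = W cos 52° = 1148 N.
Along incline: P cos 10° + μN = W sin 52° with W sin 52° = 1469 N.
Solving the pair for P and N: P = 1246 N, N = 931.2 N (and f = μN = 242.1 N).

N ≈ 931 N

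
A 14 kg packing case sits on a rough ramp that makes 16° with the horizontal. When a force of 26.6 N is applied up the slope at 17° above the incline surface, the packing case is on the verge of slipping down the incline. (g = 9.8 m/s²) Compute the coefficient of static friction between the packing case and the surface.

On the verge of sliding down the incline, friction is at its maximum μN and acts up the slope.
Perpendicular to incline: N = W cos 16° − P sin 17° = 131.9 − 7.777 = 124.1 N.
Along incline: P cos 17° + μN = W sin 16° → μ = (W sin 16° − P cos 17°) / N = 0.09975.

μ ≈ 0.0997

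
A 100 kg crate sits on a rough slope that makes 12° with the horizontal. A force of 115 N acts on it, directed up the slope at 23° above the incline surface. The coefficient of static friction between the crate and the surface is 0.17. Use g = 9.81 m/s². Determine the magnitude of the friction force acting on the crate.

f ≈ 98.1 N

Axes along / perpendicular to the incline. W sin 12° = 204 N down-slope; W cos 12° = 959.6 N into the surface.
Perpendicular: N = W cos 12° − P sin 23° = 959.6 − 44.93 = 914.6 N.
Along incline: P cos 23° + f = W sin 12° (friction acts up-slope) → f = 204 − 105.9 = 98.1 N.
|f| = 98.1 N ≤ μN = 155.5 N, so the crate is indeed static.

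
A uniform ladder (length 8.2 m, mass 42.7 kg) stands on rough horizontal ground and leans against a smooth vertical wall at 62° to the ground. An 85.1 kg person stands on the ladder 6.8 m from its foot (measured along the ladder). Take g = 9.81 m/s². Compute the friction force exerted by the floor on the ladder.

Torques about the foot: N_wall · 8.2 sin 62° = 42.7×9.81×4.1 cos 62° + 85.1×9.81×6.8 cos 62° → N_wall = 479.46 N.
ΣF_x = 0: f_floor = N_wall = 479.46 N.

f ≈ 479 N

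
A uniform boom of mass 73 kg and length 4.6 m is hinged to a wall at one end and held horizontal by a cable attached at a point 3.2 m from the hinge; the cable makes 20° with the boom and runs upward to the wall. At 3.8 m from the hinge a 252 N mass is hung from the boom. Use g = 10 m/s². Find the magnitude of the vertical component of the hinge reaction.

Take torques about the hinge: T sin 20° · 3.2 = 73×10×2.3 + 252×3.8 = 2636.6 N·m.
So T = 2636.6 / (0.3420 × 3.2) = 2409 N.
ΣF_y = 0: H_y = (73×10 + 252) − T sin 20° = 982 − 823.94 = 158.06 N.

|H_y| ≈ 158 N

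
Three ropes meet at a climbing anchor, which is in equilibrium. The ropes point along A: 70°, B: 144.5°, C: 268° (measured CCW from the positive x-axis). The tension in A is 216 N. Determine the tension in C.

T_C ≈ 250 N

Resolve: ΣF_x = 216 cos 70° + T_B cos 144.5° + T_C cos 268° = 0.
        ΣF_y = 216 sin 70° + T_B sin 144.5° + T_C sin 268° = 0.
The known terms sum to (73.88, 203) N, so -0.8141 T_B − 0.0349 T_C = -73.88 and 0.5807 T_B − 0.9994 T_C = -203.
Solving simultaneously: T_B = 80.04 N, T_C = 249.6 N.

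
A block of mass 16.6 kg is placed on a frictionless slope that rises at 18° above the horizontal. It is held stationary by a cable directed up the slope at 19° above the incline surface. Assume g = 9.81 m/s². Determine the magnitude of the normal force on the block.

Take axes along and perpendicular to the incline. Weight components: W sin 18° = 50.32 N down-slope, W cos 18° = 154.9 N into the surface.
Along incline: T cos 19° = W sin 18° → T = 53.22 N.
Perpendicular: N = W cos 18° − T sin 19° = 137.5 N.

N ≈ 138 N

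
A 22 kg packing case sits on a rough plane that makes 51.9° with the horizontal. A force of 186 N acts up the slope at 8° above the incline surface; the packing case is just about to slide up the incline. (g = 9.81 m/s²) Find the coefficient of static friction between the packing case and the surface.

μ ≈ 0.134

On the verge of sliding up the incline, friction is at its maximum μN and acts down the slope.
Perpendicular to incline: N = W cos 51.9° − P sin 8° = 133.2 − 25.89 = 107.3 N.
Along incline: P cos 8° − μN = W sin 51.9° → μ = −(W sin 51.9° − P cos 8°) / N = 0.1338.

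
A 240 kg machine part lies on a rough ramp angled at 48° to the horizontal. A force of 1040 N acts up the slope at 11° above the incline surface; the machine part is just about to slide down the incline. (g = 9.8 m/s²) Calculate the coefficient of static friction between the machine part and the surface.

On the verge of sliding down the incline, friction is at its maximum μN and acts up the slope.
Perpendicular to incline: N = W cos 48° − P sin 11° = 1574 − 198.4 = 1375 N.
Along incline: P cos 11° + μN = W sin 48° → μ = (W sin 48° − P cos 11°) / N = 0.5286.

μ ≈ 0.529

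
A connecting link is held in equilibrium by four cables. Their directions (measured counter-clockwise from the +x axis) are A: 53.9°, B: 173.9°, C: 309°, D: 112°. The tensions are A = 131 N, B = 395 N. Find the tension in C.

T_C ≈ 811 N

Resolve: ΣF_x = 131 cos 53.9° + 395 cos 173.9° + T_C cos 309° + T_D cos 112° = 0.
        ΣF_y = 131 sin 53.9° + 395 sin 173.9° + T_C sin 309° + T_D sin 112° = 0.
The known terms sum to (-315.6, 147.8) N, so 0.6293 T_C − 0.3746 T_D = 315.6 and -0.7771 T_C + 0.9272 T_D = -147.8.
Solving simultaneously: T_C = 811.4 N, T_D = 520.7 N.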